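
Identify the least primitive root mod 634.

3

φ(634) = φ(2)·φ(317) = 1·316 = 316 = 2^2 · 79.
Test candidates g = 2, 3, … against the prime factors q ∈ {2, 79} of φ(634): g is a generator iff g^(316/q) ≢ 1 for every such q.
g = 2: gcd(2, 634) = 2 > 1, not a unit — skip.
g = 3: 3^158 ≡ 633; 3^4 ≡ 81 — none is 1, so 3 is a primitive root.
So 3 is the smallest generator of (Z/634Z)^×.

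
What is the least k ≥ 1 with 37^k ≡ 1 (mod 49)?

21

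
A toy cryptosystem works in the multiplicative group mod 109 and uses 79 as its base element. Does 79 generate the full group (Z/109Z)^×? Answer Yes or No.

Yes

φ(109) = 109 − 1 = 108 = 2^2 · 3^3.
79 is a primitive root mod 109 iff 79^(φ(109)/q) ≢ 1 for every prime q | φ(109), i.e. q ∈ {2, 3}.
79^54 ≡ 108 (mod 109)  [q = 2: ≢ 1 ✓]
79^36 ≡ 45 (mod 109)  [q = 3: ≢ 1 ✓]
Every test exponent gives a nontrivial residue, hence 79 generates the full group.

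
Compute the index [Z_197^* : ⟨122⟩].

The order of 122 must divide φ(197) = 197 − 1 = 196 = 2^2 · 7^2.
Divisors of 196: 1, 2, 4, 7, 14, 28, 49, 98, 196.
Check 122^d mod 197 for each divisor in increasing order:
122^1 ≡ 122 (mod 197)
122^2 ≡ 109 (mod 197)
122^4 ≡ 61 (mod 197)
122^7 ≡ 129 (mod 197)
122^14 ≡ 93 (mod 197)
122^28 ≡ 178 (mod 197)
122^49 ≡ 183 (mod 197)
122^98 ≡ 196 (mod 197)
122^196 ≡ 1 (mod 197) ✓
Thus |⟨122⟩| = ord(122) = 196.
[(Z/197Z)^× : ⟨122⟩] = 196/196 = 1.

1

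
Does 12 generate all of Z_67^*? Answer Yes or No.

φ(67) = 67 − 1 = 66 = 2 · 3 · 11.
12 is a primitive root mod 67 iff 12^(φ(67)/q) ≢ 1 for every prime q | φ(67), i.e. q ∈ {2, 3, 11}.
12^33 ≡ 66 (mod 67)  [q = 2: ≢ 1 ✓]
12^22 ≡ 29 (mod 67)  [q = 3: ≢ 1 ✓]
12^6 ≡ 62 (mod 67)  [q = 11: ≢ 1 ✓]
All checks pass, so 12 has order 66 and is a primitive root modulo 67.

Yes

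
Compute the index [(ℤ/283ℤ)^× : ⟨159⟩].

By Lagrange's theorem, ord_283(159) divides φ(283) = 283 − 1 = 282 = 2 · 3 · 47.
Divisors of 282: 1, 2, 3, 6, 47, 94, 141, 282.
Compute 159^d (mod 283) for the divisors d until we hit 1:
159^1 ≡ 159 (mod 283)
159^2 ≡ 94 (mod 283)
159^3 ≡ 230 (mod 283)
159^6 ≡ 262 (mod 283)
159^47 ≡ 44 (mod 283)
159^94 ≡ 238 (mod 283)
159^141 ≡ 1 (mod 283) ✓
So ord_283(159) = 141, hence |⟨159⟩| = 141.
Index = |(Z/283Z)^×| / |⟨159⟩| = 282 / 141 = 2.

2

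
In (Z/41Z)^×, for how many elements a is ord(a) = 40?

φ(41) = 41 − 1 = 40 = 2^3 · 5.
Since (Z/41Z)^× is cyclic of order 40, the number of elements of order d is φ(d) when d | 40 and 0 otherwise.
40 = 2^3 · 5 divides 40, and φ(40) = 16.

16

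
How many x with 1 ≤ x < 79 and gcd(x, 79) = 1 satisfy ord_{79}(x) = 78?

24

φ(79) = 79 − 1 = 78 = 2 · 3 · 13.
Since (Z/79Z)^× is cyclic of order 78, the number of elements of order d is φ(d) when d | 78 and 0 otherwise.
78 = 2 · 3 · 13 divides 78, and φ(78) = 24.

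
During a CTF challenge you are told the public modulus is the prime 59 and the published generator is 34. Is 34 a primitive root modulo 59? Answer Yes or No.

Yes

φ(59) = 59 − 1 = 58 = 2 · 29.
34 is a primitive root mod 59 iff 34^(φ(59)/q) ≢ 1 for every prime q | φ(59), i.e. q ∈ {2, 29}.
34^29 ≡ 58 (mod 59)  [q = 2: ≢ 1 ✓]
34^2 ≡ 35 (mod 59)  [q = 29: ≢ 1 ✓]
Every test exponent gives a nontrivial residue, hence 34 generates the full group.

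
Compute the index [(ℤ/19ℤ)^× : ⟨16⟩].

2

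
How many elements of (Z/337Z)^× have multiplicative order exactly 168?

48

φ(337) = 337 − 1 = 336 = 2^4 · 3 · 7.
(Z/337Z)^× is cyclic (|G| = 336); a cyclic group of order m has exactly φ(d) elements of each order d | m, and none otherwise.
168 = 2^3 · 3 · 7 divides 336, and φ(168) = 48.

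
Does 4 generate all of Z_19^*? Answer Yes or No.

φ(19) = 19 − 1 = 18 = 2 · 3^2.
An element g generates (Z/19Z)^× iff g^(18/q) ≢ 1 (mod 19) for each prime q ∈ {2, 3}.
4^9 ≡ 1 (mod 19)  [q = 2: ≡ 1 ✗]
4^6 ≡ 11 (mod 19)  [q = 3: ≢ 1 ✓]
Since 4^9 ≡ 1, the order of 4 divides 9 < 18, so 4 is not a primitive root.

No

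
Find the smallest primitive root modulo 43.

3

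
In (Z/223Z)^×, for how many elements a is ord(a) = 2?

φ(223) = 223 − 1 = 222 = 2 · 3 · 37.
(Z/223Z)^× is cyclic (|G| = 222); a cyclic group of order m has exactly φ(d) elements of each order d | m, and none otherwise.
2 | 222, and φ(2) = 2 − 1 = 1.

1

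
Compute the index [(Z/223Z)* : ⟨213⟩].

The order of 213 must divide φ(223) = 223 − 1 = 222 = 2 · 3 · 37.
Divisors of 222: 1, 2, 3, 6, 37, 74, 111, 222.
Evaluate successive powers at the divisors of 222:
213^1 ≡ 213 (mod 223)
213^2 ≡ 100 (mod 223)
213^3 ≡ 115 (mod 223)
213^6 ≡ 68 (mod 223)
213^37 ≡ 183 (mod 223)
213^74 ≡ 39 (mod 223)
213^111 ≡ 1 (mod 223) ✓
Thus |⟨213⟩| = ord(213) = 111.
Index = |(Z/223Z)^×| / |⟨213⟩| = 222 / 111 = 2.

2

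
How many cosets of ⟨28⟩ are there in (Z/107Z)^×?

1

Since 28 ∈ (Z/107Z)^×, its order divides φ(107) = 107 − 1 = 106 = 2 · 53.
Divisors of 106: 1, 2, 53, 106.
Test each divisor d:
28^1 ≡ 28 (mod 107)
28^2 ≡ 35 (mod 107)
28^53 ≡ 106 (mod 107)
28^106 ≡ 1 (mod 107) ✓
So ord_107(28) = 106, hence |⟨28⟩| = 106.
The index is φ(107) / ord(28) = 106 / 106 = 1.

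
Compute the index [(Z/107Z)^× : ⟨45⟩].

1

The order of 45 must divide φ(107) = 107 − 1 = 106 = 2 · 53.
Divisors of 106: 1, 2, 53, 106.
Test each divisor d:
45^1 ≡ 45 (mod 107)
45^2 ≡ 99 (mod 107)
45^53 ≡ 106 (mod 107)
45^106 ≡ 1 (mod 107) ✓
So ord_107(45) = 106, hence |⟨45⟩| = 106.
[(Z/107Z)^× : ⟨45⟩] = 106/106 = 1.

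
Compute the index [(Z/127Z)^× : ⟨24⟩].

7

ord(24) | φ(127) = 127 − 1 = 126 = 2 · 3^2 · 7.
Divisors of 126: 1, 2, 3, 6, 7, 9, 14, 18, 21, 42, 63, 126.
Evaluate successive powers at the divisors of 126:
24^1 ≡ 24 (mod 127)
24^2 ≡ 68 (mod 127)
24^3 ≡ 108 (mod 127)
24^6 ≡ 107 (mod 127)
24^7 ≡ 28 (mod 127)
24^9 ≡ 126 (mod 127)
24^14 ≡ 22 (mod 127)
24^18 ≡ 1 (mod 127) ✓
The order of 24 is 18, so the subgroup it generates has 18 elements.
[(Z/127Z)^× : ⟨24⟩] = 126/18 = 7.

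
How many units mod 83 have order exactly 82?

40

φ(83) = 83 − 1 = 82 = 2 · 41.
Since (Z/83Z)^× is cyclic of order 82, the number of elements of order d is φ(d) when d | 82 and 0 otherwise.
82 = 2 · 41 divides 82, and φ(82) = 40.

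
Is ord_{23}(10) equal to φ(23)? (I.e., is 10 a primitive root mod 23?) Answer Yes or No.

φ(23) = 23 − 1 = 22 = 2 · 11.
10 is a primitive root mod 23 iff 10^(φ(23)/q) ≢ 1 for every prime q | φ(23), i.e. q ∈ {2, 11}.
10^11 ≡ 22 (mod 23)  [q = 2: ≢ 1 ✓]
10^2 ≡ 8 (mod 23)  [q = 11: ≢ 1 ✓]
Every test exponent gives a nontrivial residue, hence 10 generates the full group.

Yes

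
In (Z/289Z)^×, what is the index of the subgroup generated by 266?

1

The order of 266 must divide φ(289) = φ(17^2) = 17·(17−1) = 272 = 2^4 · 17.
Divisors of 272: 1, 2, 4, 8, 16, 17, 34, 68, 136, 272.
Evaluate successive powers at the divisors of 272:
266^1 ≡ 266
266^2 ≡ 240
266^4 ≡ 89
266^8 ≡ 118
266^16 ≡ 52
266^17 ≡ 249
266^34 ≡ 155
266^68 ≡ 38
266^136 ≡ 288
266^272 ≡ 1
So ord_289(266) = 272, hence |⟨266⟩| = 272.
The index is φ(289) / ord(266) = 272 / 272 = 1.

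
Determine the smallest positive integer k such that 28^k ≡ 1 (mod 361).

9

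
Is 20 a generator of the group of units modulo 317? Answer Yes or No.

φ(317) = 317 − 1 = 316 = 2^2 · 79.
An element g generates (Z/317Z)^× iff g^(316/q) ≢ 1 (mod 317) for each prime q ∈ {2, 79}.
20^158 ≡ 316 (mod 317)  [q = 2: ≢ 1 ✓]
20^4 ≡ 232 (mod 317)  [q = 79: ≢ 1 ✓]
All checks pass, so 20 has order 316 and is a primitive root modulo 317.

Yes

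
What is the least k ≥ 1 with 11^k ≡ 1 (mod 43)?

By Lagrange's theorem, ord_43(11) divides φ(43) = 43 − 1 = 42 = 2 · 3 · 7.
Divisors of 42: 1, 2, 3, 6, 7, 14, 21, 42.
Evaluate successive powers at the divisors of 42:
11^1 ≡ 11 (mod 43)
11^2 ≡ 35 (mod 43)
11^3 ≡ 41 (mod 43)
11^6 ≡ 4 (mod 43)
11^7 ≡ 1 (mod 43) ✓
So ord_43(11) = 7.

7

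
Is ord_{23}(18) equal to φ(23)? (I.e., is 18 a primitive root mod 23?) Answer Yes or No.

No

φ(23) = 23 − 1 = 22 = 2 · 11.
18 is a primitive root mod 23 iff 18^(φ(23)/q) ≢ 1 for every prime q | φ(23), i.e. q ∈ {2, 11}.
18^11 ≡ 1 (mod 23)  [q = 2: ≡ 1 ✗]
18^2 ≡ 2 (mod 23)  [q = 11: ≢ 1 ✓]
Since 18^11 ≡ 1, the order of 18 divides 11 < 22, so 18 is not a primitive root.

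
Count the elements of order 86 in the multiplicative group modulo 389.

φ(389) = 389 − 1 = 388 = 2^2 · 97.
Since (Z/389Z)^× is cyclic of order 388, the number of elements of order d is φ(d) when d | 388 and 0 otherwise.
86 does not divide 388, so no element of (Z/389Z)^× has order 86.

0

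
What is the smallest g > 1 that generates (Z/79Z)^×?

3

φ(79) = 79 − 1 = 78 = 2 · 3 · 13.
g is a primitive root iff g^(78/q) ≢ 1 (mod 79) for each prime q ∈ {2, 3, 13}.
g = 2: 2^39 ≡ 1 — hits 1, so not a primitive root.
g = 3: 3^39 ≡ 78; 3^26 ≡ 23; 3^6 ≡ 18 — none is 1, so 3 is a primitive root.
The smallest primitive root modulo 79 is 3.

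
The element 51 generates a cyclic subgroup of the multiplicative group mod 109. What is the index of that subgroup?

1

ord(51) | φ(109) = 109 − 1 = 108 = 2^2 · 3^3.
Divisors of 108: 1, 2, 3, 4, 6, 9, 12, 18, 27, 36, 54, 108.
Test each divisor d:
51^1 ≡ 51 (mod 109)
51^2 ≡ 94 (mod 109)
51^3 ≡ 107 (mod 109)
51^4 ≡ 7 (mod 109)
51^6 ≡ 4 (mod 109)
51^9 ≡ 101 (mod 109)
51^12 ≡ 16 (mod 109)
51^18 ≡ 64 (mod 109)
51^27 ≡ 33 (mod 109)
51^36 ≡ 63 (mod 109)
51^54 ≡ 108 (mod 109)
51^108 ≡ 1 (mod 109) ✓
So ord_109(51) = 108, hence |⟨51⟩| = 108.
[(Z/109Z)^× : ⟨51⟩] = 108/108 = 1.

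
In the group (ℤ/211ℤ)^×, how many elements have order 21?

φ(211) = 211 − 1 = 210 = 2 · 3 · 5 · 7.
(Z/211Z)^× is cyclic (|G| = 210); a cyclic group of order m has exactly φ(d) elements of each order d | m, and none otherwise.
21 = 3 · 7 divides 210, and φ(21) = 12.

12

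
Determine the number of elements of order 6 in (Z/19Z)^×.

2

φ(19) = 19 − 1 = 18 = 2 · 3^2.
Since (Z/19Z)^× is cyclic of order 18, the number of elements of order d is φ(d) when d | 18 and 0 otherwise.
6 = 2 · 3 divides 18, and φ(6) = 2.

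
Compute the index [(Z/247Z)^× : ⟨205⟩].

The order of 205 must divide φ(247) = φ(13·19) = (13−1)·(19−1) = 12·18 = 216 = 2^3 · 3^3.
Divisors of 216: 1, 2, 3, 4, 6, 8, 9, 12, 18, 24, 27, 36, 54, 72, 108, 216.
Evaluate successive powers at the divisors of 216:
205^1 ≡ 205 (mod 247)
205^2 ≡ 35 (mod 247)
205^3 ≡ 12 (mod 247)
205^4 ≡ 237 (mod 247)
205^6 ≡ 144 (mod 247)
205^8 ≡ 100 (mod 247)
205^9 ≡ 246 (mod 247)
205^12 ≡ 235 (mod 247)
205^18 ≡ 1 (mod 247) ✓
The order of 205 is 18, so the subgroup it generates has 18 elements.
The index is φ(247) / ord(205) = 216 / 18 = 12.

12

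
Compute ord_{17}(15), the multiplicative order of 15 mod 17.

ord(15) | φ(17) = 17 − 1 = 16 = 2^4.
Divisors of 16: 1, 2, 4, 8, 16.
Test each divisor d:
15^1 ≡ 15 (mod 17)
15^2 ≡ 4 (mod 17)
15^4 ≡ 16 (mod 17)
15^8 ≡ 1 (mod 17) ✓
So ord_17(15) = 8.

8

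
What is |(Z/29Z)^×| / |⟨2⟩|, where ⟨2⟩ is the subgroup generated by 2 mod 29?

1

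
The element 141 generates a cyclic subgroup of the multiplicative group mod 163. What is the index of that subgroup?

3

By Lagrange's theorem, ord_163(141) divides φ(163) = 163 − 1 = 162 = 2 · 3^4.
Divisors of 162: 1, 2, 3, 6, 9, 18, 27, 54, 81, 162.
Compute 141^d (mod 163) for the divisors d until we hit 1:
141^1 ≡ 141 (mod 163)
141^2 ≡ 158 (mod 163)
141^3 ≡ 110 (mod 163)
141^6 ≡ 38 (mod 163)
141^9 ≡ 105 (mod 163)
141^18 ≡ 104 (mod 163)
141^27 ≡ 162 (mod 163)
141^54 ≡ 1 (mod 163) ✓
Thus |⟨141⟩| = ord(141) = 54.
The index is φ(163) / ord(141) = 162 / 54 = 3.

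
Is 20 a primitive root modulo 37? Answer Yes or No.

Yes

φ(37) = 37 − 1 = 36 = 2^2 · 3^2.
An element g generates (Z/37Z)^× iff g^(36/q) ≢ 1 (mod 37) for each prime q ∈ {2, 3}.
20^18 ≡ 36 (mod 37)  [q = 2: ≢ 1 ✓]
20^12 ≡ 26 (mod 37)  [q = 3: ≢ 1 ✓]
All checks pass, so 20 has order 36 and is a primitive root modulo 37.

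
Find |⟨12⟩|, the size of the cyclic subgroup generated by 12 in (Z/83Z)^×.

41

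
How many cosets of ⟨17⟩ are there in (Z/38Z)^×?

ord(17) | φ(38) = φ(2)·φ(19) = 1·18 = 18 = 2 · 3^2.
Divisors of 18: 1, 2, 3, 6, 9, 18.
Test each divisor d:
17^1 ≡ 17 (mod 38)
17^2 ≡ 23 (mod 38)
17^3 ≡ 11 (mod 38)
17^6 ≡ 7 (mod 38)
17^9 ≡ 1 (mod 38) ✓
So ord_38(17) = 9, hence |⟨17⟩| = 9.
[(Z/38Z)^× : ⟨17⟩] = 18/9 = 2.

2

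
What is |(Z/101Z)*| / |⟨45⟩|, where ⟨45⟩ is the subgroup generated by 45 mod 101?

2

ord(45) | φ(101) = 101 − 1 = 100 = 2^2 · 5^2.
Divisors of 100: 1, 2, 4, 5, 10, 20, 25, 50, 100.
Test each divisor d:
45^1 ≡ 45
45^2 ≡ 5
45^4 ≡ 25
45^5 ≡ 14
45^10 ≡ 95
45^20 ≡ 36
45^25 ≡ 100
45^50 ≡ 1
Thus |⟨45⟩| = ord(45) = 50.
[(Z/101Z)^× : ⟨45⟩] = 100/50 = 2.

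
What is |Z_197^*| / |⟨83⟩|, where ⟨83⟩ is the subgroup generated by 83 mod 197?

ord(83) | φ(197) = 197 − 1 = 196 = 2^2 · 7^2.
Divisors of 196: 1, 2, 4, 7, 14, 28, 49, 98, 196.
Check 83^d mod 197 for each divisor in increasing order:
83^1 ≡ 83
83^2 ≡ 191
83^4 ≡ 36
83^7 ≡ 196
83^14 ≡ 1
The order of 83 is 14, so the subgroup it generates has 14 elements.
The index is φ(197) / ord(83) = 196 / 14 = 14.

14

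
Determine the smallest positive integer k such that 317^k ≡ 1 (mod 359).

179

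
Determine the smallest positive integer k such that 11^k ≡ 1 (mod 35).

3

Since 11 ∈ (Z/35Z)^×, its order divides φ(35) = φ(5·7) = (5−1)·(7−1) = 4·6 = 24 = 2^3 · 3.
Divisors of 24: 1, 2, 3, 4, 6, 8, 12, 24.
Evaluate successive powers at the divisors of 24:
11^1 ≡ 11
11^2 ≡ 16
11^3 ≡ 1
So ord_35(11) = 3.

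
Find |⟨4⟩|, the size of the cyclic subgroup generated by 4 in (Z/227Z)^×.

113

By Lagrange's theorem, ord_227(4) divides φ(227) = 227 − 1 = 226 = 2 · 113.
Divisors of 226: 1, 2, 113, 226.
Compute 4^d (mod 227) for the divisors d until we hit 1:
4^1 ≡ 4
4^2 ≡ 16
4^113 ≡ 1
Therefore the multiplicative order of 4 modulo 227 is 113.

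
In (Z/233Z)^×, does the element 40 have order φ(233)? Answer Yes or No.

φ(233) = 233 − 1 = 232 = 2^3 · 29.
It suffices to check that the order of 40 is not a proper divisor of 232: compute 40^(232/q) for q ∈ {2, 29}.
40^116 ≡ 232 (mod 233)  [q = 2: ≢ 1 ✓]
40^8 ≡ 142 (mod 233)  [q = 29: ≢ 1 ✓]
None equal 1, so ord_233(40) = 232: 40 is a primitive root.

Yes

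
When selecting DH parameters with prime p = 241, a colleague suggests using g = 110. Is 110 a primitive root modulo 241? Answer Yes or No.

φ(241) = 241 − 1 = 240 = 2^4 · 3 · 5.
An element g generates (Z/241Z)^× iff g^(240/q) ≢ 1 (mod 241) for each prime q ∈ {2, 3, 5}.
110^120 ≡ 240 (mod 241)  [q = 2: ≢ 1 ✓]
110^80 ≡ 225 (mod 241)  [q = 3: ≢ 1 ✓]
110^48 ≡ 205 (mod 241)  [q = 5: ≢ 1 ✓]
None equal 1, so ord_241(110) = 240: 110 is a primitive root.

Yes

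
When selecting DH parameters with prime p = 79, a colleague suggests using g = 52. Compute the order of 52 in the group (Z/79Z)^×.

13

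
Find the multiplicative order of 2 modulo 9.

6

By Lagrange's theorem, ord_9(2) divides φ(9) = φ(3^2) = 3·(3−1) = 6 = 2 · 3.
Divisors of 6: 1, 2, 3, 6.
Evaluate successive powers at the divisors of 6:
2^1 ≡ 2 (mod 9)
2^2 ≡ 4 (mod 9)
2^3 ≡ 8 (mod 9)
2^6 ≡ 1 (mod 9) ✓
Hence ord(2) = 6.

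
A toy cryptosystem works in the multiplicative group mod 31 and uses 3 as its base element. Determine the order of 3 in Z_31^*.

30

Since 3 ∈ (Z/31Z)^×, its order divides φ(31) = 31 − 1 = 30 = 2 · 3 · 5.
Divisors of 30: 1, 2, 3, 5, 6, 10, 15, 30.
Check 3^d mod 31 for each divisor in increasing order:
3^1 ≡ 3 (mod 31)
3^2 ≡ 9 (mod 31)
3^3 ≡ 27 (mod 31)
3^5 ≡ 26 (mod 31)
3^6 ≡ 16 (mod 31)
3^10 ≡ 25 (mod 31)
3^15 ≡ 30 (mod 31)
3^30 ≡ 1 (mod 31) ✓
So ord_31(3) = 30.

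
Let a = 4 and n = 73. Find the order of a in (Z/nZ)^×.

By Lagrange's theorem, ord_73(4) divides φ(73) = 73 − 1 = 72 = 2^3 · 3^2.
Divisors of 72: 1, 2, 3, 4, 6, 8, 9, 12, 18, 24, 36, 72.
Test each divisor d:
4^1 ≡ 4
4^2 ≡ 16
4^3 ≡ 64
4^4 ≡ 37
4^6 ≡ 8
4^8 ≡ 55
4^9 ≡ 1
So ord_73(4) = 9.

9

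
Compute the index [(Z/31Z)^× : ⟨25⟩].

10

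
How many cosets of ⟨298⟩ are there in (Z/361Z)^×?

1

By Lagrange's theorem, ord_361(298) divides φ(361) = φ(19^2) = 19·(19−1) = 342 = 2 · 3^2 · 19.
Divisors of 342: 1, 2, 3, 6, 9, 18, 19, 38, 57, 114, 171, 342.
Test each divisor d:
298^1 ≡ 298
298^2 ≡ 359
298^3 ≡ 126
298^6 ≡ 353
298^9 ≡ 75
298^18 ≡ 210
298^19 ≡ 127
298^38 ≡ 245
298^57 ≡ 69
298^114 ≡ 68
298^171 ≡ 360
298^342 ≡ 1
So ord_361(298) = 342, hence |⟨298⟩| = 342.
Index = |(Z/361Z)^×| / |⟨298⟩| = 342 / 342 = 1.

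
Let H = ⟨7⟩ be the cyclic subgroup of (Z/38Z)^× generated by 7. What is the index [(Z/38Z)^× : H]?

The order of 7 must divide φ(38) = φ(2)·φ(19) = 1·18 = 18 = 2 · 3^2.
Divisors of 18: 1, 2, 3, 6, 9, 18.
Check 7^d mod 38 for each divisor in increasing order:
7^1 ≡ 7
7^2 ≡ 11
7^3 ≡ 1
So ord_38(7) = 3, hence |⟨7⟩| = 3.
The index is φ(38) / ord(7) = 18 / 3 = 6.

6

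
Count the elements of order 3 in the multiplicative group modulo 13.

φ(13) = 13 − 1 = 12 = 2^2 · 3.
(Z/13Z)^× is cyclic (|G| = 12); a cyclic group of order m has exactly φ(d) elements of each order d | m, and none otherwise.
3 | 12, and φ(3) = 3 − 1 = 2.

2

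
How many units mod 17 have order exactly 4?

2

φ(17) = 17 − 1 = 16 = 2^4.
Since (Z/17Z)^× is cyclic of order 16, the number of elements of order d is φ(d) when d | 16 and 0 otherwise.
4 = 2^2 divides 16, and φ(4) = 2.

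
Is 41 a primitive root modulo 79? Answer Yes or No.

φ(79) = 79 − 1 = 78 = 2 · 3 · 13.
41 is a primitive root mod 79 iff 41^(φ(79)/q) ≢ 1 for every prime q | φ(79), i.e. q ∈ {2, 3, 13}.
41^39 ≡ 78 (mod 79)  [q = 2: ≢ 1 ✓]
41^26 ≡ 1 (mod 79)  [q = 3: ≡ 1 ✗]
41^6 ≡ 62 (mod 79)  [q = 13: ≢ 1 ✓]
Since 41^26 ≡ 1, the order of 41 divides 26 < 78, so 41 is not a primitive root.

No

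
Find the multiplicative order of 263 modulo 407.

18

Since 263 ∈ (Z/407Z)^×, its order divides φ(407) = φ(11·37) = (11−1)·(37−1) = 10·36 = 360 = 2^3 · 3^2 · 5.
Divisors of 360: 1, 2, 3, 4, 5, 6, 8, 9, 10, 12, 15, 18, 20, 24, 30, 36, 40, 45, 60, 72, 90, 120, 180, 360.
Check 263^d mod 407 for each divisor in increasing order:
263^1 ≡ 263
263^2 ≡ 386
263^3 ≡ 175
263^4 ≡ 34
263^5 ≡ 395
263^6 ≡ 100
263^8 ≡ 342
263^9 ≡ 406
263^10 ≡ 144
263^12 ≡ 232
263^15 ≡ 307
263^18 ≡ 1
So ord_407(263) = 18.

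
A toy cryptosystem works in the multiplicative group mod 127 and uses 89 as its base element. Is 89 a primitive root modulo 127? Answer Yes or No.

No

φ(127) = 127 − 1 = 126 = 2 · 3^2 · 7.
89 is a primitive root mod 127 iff 89^(φ(127)/q) ≢ 1 for every prime q | φ(127), i.e. q ∈ {2, 3, 7}.
89^63 ≡ 126 (mod 127)  [q = 2: ≢ 1 ✓]
89^42 ≡ 1 (mod 127)  [q = 3: ≡ 1 ✗]
89^18 ≡ 16 (mod 127)  [q = 7: ≢ 1 ✓]
Since 89^42 ≡ 1, the order of 89 divides 42 < 126, so 89 is not a primitive root.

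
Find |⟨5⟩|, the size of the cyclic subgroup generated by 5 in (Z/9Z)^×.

6

Since 5 ∈ (Z/9Z)^×, its order divides φ(9) = φ(3^2) = 3·(3−1) = 6 = 2 · 3.
Divisors of 6: 1, 2, 3, 6.
Test each divisor d:
5^1 ≡ 5 (mod 9)
5^2 ≡ 7 (mod 9)
5^3 ≡ 8 (mod 9)
5^6 ≡ 1 (mod 9) ✓
Therefore the multiplicative order of 5 modulo 9 is 6.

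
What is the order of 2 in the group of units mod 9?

6

By Lagrange's theorem, ord_9(2) divides φ(9) = φ(3^2) = 3·(3−1) = 6 = 2 · 3.
Divisors of 6: 1, 2, 3, 6.
Test each divisor d:
2^1 ≡ 2
2^2 ≡ 4
2^3 ≡ 8
2^6 ≡ 1
Therefore the multiplicative order of 2 modulo 9 is 6.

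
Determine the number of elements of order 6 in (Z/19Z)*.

φ(19) = 19 − 1 = 18 = 2 · 3^2.
(Z/19Z)^× is cyclic (|G| = 18); a cyclic group of order m has exactly φ(d) elements of each order d | m, and none otherwise.
6 = 2 · 3 divides 18, and φ(6) = 2.

2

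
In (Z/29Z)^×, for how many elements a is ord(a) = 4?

2

φ(29) = 29 − 1 = 28 = 2^2 · 7.
(Z/29Z)^× is cyclic (|G| = 28); a cyclic group of order m has exactly φ(d) elements of each order d | m, and none otherwise.
4 = 2^2 divides 28, and φ(4) = 2.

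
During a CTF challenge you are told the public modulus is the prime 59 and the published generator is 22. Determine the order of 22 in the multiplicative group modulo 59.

29

ord(22) | φ(59) = 59 − 1 = 58 = 2 · 29.
Divisors of 58: 1, 2, 29, 58.
Evaluate successive powers at the divisors of 58:
22^1 ≡ 22
22^2 ≡ 12
22^29 ≡ 1
The smallest such exponent is 29, so the order of 22 is 29.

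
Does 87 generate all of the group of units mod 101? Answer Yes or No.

No

φ(101) = 101 − 1 = 100 = 2^2 · 5^2.
An element g generates (Z/101Z)^× iff g^(100/q) ≢ 1 (mod 101) for each prime q ∈ {2, 5}.
87^50 ≡ 1 (mod 101)  [q = 2: ≡ 1 ✗]
87^20 ≡ 1 (mod 101)  [q = 5: ≡ 1 ✗]
The check at q = 2 fails, so 87 generates a proper subgroup.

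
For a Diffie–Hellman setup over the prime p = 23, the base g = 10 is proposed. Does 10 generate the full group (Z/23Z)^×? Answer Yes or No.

φ(23) = 23 − 1 = 22 = 2 · 11.
Test 10^(22/q) mod 23 for each prime factor q of 22:
10^11 ≡ 22 (mod 23)  [q = 2: ≢ 1 ✓]
10^2 ≡ 8 (mod 23)  [q = 11: ≢ 1 ✓]
All checks pass, so 10 has order 22 and is a primitive root modulo 23.

Yes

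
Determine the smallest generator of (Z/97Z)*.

φ(97) = 97 − 1 = 96 = 2^5 · 3.
Test candidates g = 2, 3, … against the prime factors q ∈ {2, 3} of φ(97): g is a generator iff g^(96/q) ≢ 1 for every such q.
g = 2: 2^48 ≡ 1 — hits 1, so not a primitive root.
g = 3: 3^48 ≡ 1 — hits 1, so not a primitive root.
g = 4: 4^48 ≡ 1 — hits 1, so not a primitive root.
g = 5: 5^48 ≡ 96; 5^32 ≡ 35 — none is 1, so 5 is a primitive root.
Hence the least primitive root of 97 is 5.

5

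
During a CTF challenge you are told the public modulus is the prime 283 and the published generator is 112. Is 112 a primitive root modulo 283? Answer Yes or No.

φ(283) = 283 − 1 = 282 = 2 · 3 · 47.
Test 112^(282/q) mod 283 for each prime factor q of 282:
112^141 ≡ 1 (mod 283)  [q = 2: ≡ 1 ✗]
112^94 ≡ 44 (mod 283)  [q = 3: ≢ 1 ✓]
112^6 ≡ 155 (mod 283)  [q = 47: ≢ 1 ✓]
112^141 ≡ 1 shows ord(112) | 141, strictly less than φ(283); not a primitive root.

No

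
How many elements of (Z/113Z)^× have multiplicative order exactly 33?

φ(113) = 113 − 1 = 112 = 2^4 · 7.
Since (Z/113Z)^× is cyclic of order 112, the number of elements of order d is φ(d) when d | 112 and 0 otherwise.
33 does not divide 112, so no element of (Z/113Z)^× has order 33.

0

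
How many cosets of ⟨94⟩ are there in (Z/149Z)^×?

1

By Lagrange's theorem, ord_149(94) divides φ(149) = 149 − 1 = 148 = 2^2 · 37.
Divisors of 148: 1, 2, 4, 37, 74, 148.
Compute 94^d (mod 149) for the divisors d until we hit 1:
94^1 ≡ 94 (mod 149)
94^2 ≡ 45 (mod 149)
94^4 ≡ 88 (mod 149)
94^37 ≡ 44 (mod 149)
94^74 ≡ 148 (mod 149)
94^148 ≡ 1 (mod 149) ✓
Thus |⟨94⟩| = ord(94) = 148.
The index is φ(149) / ord(94) = 148 / 148 = 1.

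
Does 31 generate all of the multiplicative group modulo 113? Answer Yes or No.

φ(113) = 113 − 1 = 112 = 2^4 · 7.
31 is a primitive root mod 113 iff 31^(φ(113)/q) ≢ 1 for every prime q | φ(113), i.e. q ∈ {2, 7}.
31^56 ≡ 1 (mod 113)  [q = 2: ≡ 1 ✗]
31^16 ≡ 49 (mod 113)  [q = 7: ≢ 1 ✓]
The check at q = 2 fails, so 31 generates a proper subgroup.

No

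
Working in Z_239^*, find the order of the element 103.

ord(103) | φ(239) = 239 − 1 = 238 = 2 · 7 · 17.
Divisors of 238: 1, 2, 7, 14, 17, 34, 119, 238.
Evaluate successive powers at the divisors of 238:
103^1 ≡ 103 (mod 239)
103^2 ≡ 93 (mod 239)
103^7 ≡ 138 (mod 239)
103^14 ≡ 163 (mod 239)
103^17 ≡ 229 (mod 239)
103^34 ≡ 100 (mod 239)
103^119 ≡ 238 (mod 239)
103^238 ≡ 1 (mod 239) ✓
Hence ord(103) = 238.

238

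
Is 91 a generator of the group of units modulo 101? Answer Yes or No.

No

φ(101) = 101 − 1 = 100 = 2^2 · 5^2.
It suffices to check that the order of 91 is not a proper divisor of 100: compute 91^(100/q) for q ∈ {2, 5}.
91^50 ≡ 100 (mod 101)  [q = 2: ≢ 1 ✓]
91^20 ≡ 1 (mod 101)  [q = 5: ≡ 1 ✗]
Since 91^20 ≡ 1, the order of 91 divides 20 < 100, so 91 is not a primitive root.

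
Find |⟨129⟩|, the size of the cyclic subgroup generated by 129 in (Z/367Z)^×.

The order of 129 must divide φ(367) = 367 − 1 = 366 = 2 · 3 · 61.
Divisors of 366: 1, 2, 3, 6, 61, 122, 183, 366.
Compute 129^d (mod 367) for the divisors d until we hit 1:
129^1 ≡ 129 (mod 367)
129^2 ≡ 126 (mod 367)
129^3 ≡ 106 (mod 367)
129^6 ≡ 226 (mod 367)
129^61 ≡ 283 (mod 367)
129^122 ≡ 83 (mod 367)
129^183 ≡ 1 (mod 367) ✓
Hence ord(129) = 183.

183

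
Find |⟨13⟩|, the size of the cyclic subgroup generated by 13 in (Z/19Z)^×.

18

The order of 13 must divide φ(19) = 19 − 1 = 18 = 2 · 3^2.
Divisors of 18: 1, 2, 3, 6, 9, 18.
Check 13^d mod 19 for each divisor in increasing order:
13^1 ≡ 13 (mod 19)
13^2 ≡ 17 (mod 19)
13^3 ≡ 12 (mod 19)
13^6 ≡ 11 (mod 19)
13^9 ≡ 18 (mod 19)
13^18 ≡ 1 (mod 19) ✓
Hence ord(13) = 18.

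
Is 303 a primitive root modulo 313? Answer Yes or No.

φ(313) = 313 − 1 = 312 = 2^3 · 3 · 13.
Test 303^(312/q) mod 313 for each prime factor q of 312:
303^156 ≡ 312 (mod 313)  [q = 2: ≢ 1 ✓]
303^104 ≡ 214 (mod 313)  [q = 3: ≢ 1 ✓]
303^24 ≡ 103 (mod 313)  [q = 13: ≢ 1 ✓]
Every test exponent gives a nontrivial residue, hence 303 generates the full group.

Yes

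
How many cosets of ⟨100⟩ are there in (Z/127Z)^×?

By Lagrange's theorem, ord_127(100) divides φ(127) = 127 − 1 = 126 = 2 · 3^2 · 7.
Divisors of 126: 1, 2, 3, 6, 7, 9, 14, 18, 21, 42, 63, 126.
Test each divisor d:
100^1 ≡ 100 (mod 127)
100^2 ≡ 94 (mod 127)
100^3 ≡ 2 (mod 127)
100^6 ≡ 4 (mod 127)
100^7 ≡ 19 (mod 127)
100^9 ≡ 8 (mod 127)
100^14 ≡ 107 (mod 127)
100^18 ≡ 64 (mod 127)
100^21 ≡ 1 (mod 127) ✓
The order of 100 is 21, so the subgroup it generates has 21 elements.
Index = |(Z/127Z)^×| / |⟨100⟩| = 126 / 21 = 6.

6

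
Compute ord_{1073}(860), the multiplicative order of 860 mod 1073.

252

Since 860 ∈ (Z/1073Z)^×, its order divides φ(1073) = φ(29·37) = (29−1)·(37−1) = 28·36 = 1008 = 2^4 · 3^2 · 7.
Divisors of 1008: 1, 2, 3, 4, 6, 7, 8, 9, 12, 14, 16, 18, 21, 24, 28, 36, 42, 48, 56, 63, 72, 84, 112, 126, 144, 168, 252, 336, 504, 1008.
Check 860^d mod 1073 for each divisor in increasing order:
860^1 ≡ 860 (mod 1073)
860^2 ≡ 303 (mod 1073)
860^3 ≡ 914 (mod 1073)
860^4 ≡ 604 (mod 1073)
860^6 ≡ 602 (mod 1073)
860^7 ≡ 534 (mod 1073)
860^8 ≡ 1069 (mod 1073)
860^9 ≡ 852 (mod 1073)
860^12 ≡ 803 (mod 1073)
860^14 ≡ 811 (mod 1073)
860^16 ≡ 16 (mod 1073)
860^18 ≡ 556 (mod 1073)
860^21 ≡ 655 (mod 1073)
860^24 ≡ 1009 (mod 1073)
860^28 ≡ 1045 (mod 1073)
860^36 ≡ 112 (mod 1073)
860^42 ≡ 898 (mod 1073)
860^48 ≡ 877 (mod 1073)
860^56 ≡ 784 (mod 1073)
860^63 ≡ 186 (mod 1073)
860^72 ≡ 741 (mod 1073)
860^84 ≡ 581 (mod 1073)
860^112 ≡ 900 (mod 1073)
860^126 ≡ 260 (mod 1073)
860^144 ≡ 778 (mod 1073)
860^168 ≡ 639 (mod 1073)
860^252 ≡ 1 (mod 1073) ✓
The smallest such exponent is 252, so the order of 860 is 252.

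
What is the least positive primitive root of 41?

φ(41) = 41 − 1 = 40 = 2^3 · 5.
g is a primitive root iff g^(40/q) ≢ 1 (mod 41) for each prime q ∈ {2, 5}.
g = 2: 2^20 ≡ 1 — hits 1, so not a primitive root.
g = 3: 3^20 ≡ 40; 3^8 ≡ 1 — hits 1, so not a primitive root.
g = 4: 4^20 ≡ 1 — hits 1, so not a primitive root.
g = 5: 5^20 ≡ 1 — hits 1, so not a primitive root.
g = 6: 6^20 ≡ 40; 6^8 ≡ 10 — none is 1, so 6 is a primitive root.
So 6 is the smallest generator of (Z/41Z)^×.

6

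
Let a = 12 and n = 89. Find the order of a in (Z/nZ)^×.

8

ord(12) | φ(89) = 89 − 1 = 88 = 2^3 · 11.
Divisors of 88: 1, 2, 4, 8, 11, 22, 44, 88.
Compute 12^d (mod 89) for the divisors d until we hit 1:
12^1 ≡ 12 (mod 89)
12^2 ≡ 55 (mod 89)
12^4 ≡ 88 (mod 89)
12^8 ≡ 1 (mod 89) ✓
The smallest such exponent is 8, so the order of 12 is 8.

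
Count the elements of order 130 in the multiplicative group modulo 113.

0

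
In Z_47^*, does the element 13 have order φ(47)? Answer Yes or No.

Yes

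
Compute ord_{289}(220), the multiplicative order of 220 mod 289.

The order of 220 must divide φ(289) = φ(17^2) = 17·(17−1) = 272 = 2^4 · 17.
Divisors of 272: 1, 2, 4, 8, 16, 17, 34, 68, 136, 272.
Evaluate successive powers at the divisors of 272:
220^1 ≡ 220 (mod 289)
220^2 ≡ 137 (mod 289)
220^4 ≡ 273 (mod 289)
220^8 ≡ 256 (mod 289)
220^16 ≡ 222 (mod 289)
220^17 ≡ 288 (mod 289)
220^34 ≡ 1 (mod 289) ✓
So ord_289(220) = 34.

34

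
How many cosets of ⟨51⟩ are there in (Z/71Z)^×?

5

Since 51 ∈ (Z/71Z)^×, its order divides φ(71) = 71 − 1 = 70 = 2 · 5 · 7.
Divisors of 70: 1, 2, 5, 7, 10, 14, 35, 70.
Test each divisor d:
51^1 ≡ 51 (mod 71)
51^2 ≡ 45 (mod 71)
51^5 ≡ 41 (mod 71)
51^7 ≡ 70 (mod 71)
51^10 ≡ 48 (mod 71)
51^14 ≡ 1 (mod 71) ✓
The order of 51 is 14, so the subgroup it generates has 14 elements.
Index = |(Z/71Z)^×| / |⟨51⟩| = 70 / 14 = 5.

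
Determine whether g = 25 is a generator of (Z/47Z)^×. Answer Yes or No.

φ(47) = 47 − 1 = 46 = 2 · 23.
Test 25^(46/q) mod 47 for each prime factor q of 46:
25^23 ≡ 1 (mod 47)  [q = 2: ≡ 1 ✗]
25^2 ≡ 14 (mod 47)  [q = 23: ≢ 1 ✓]
Since 25^23 ≡ 1, the order of 25 divides 23 < 46, so 25 is not a primitive root.

No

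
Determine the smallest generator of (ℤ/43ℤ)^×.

3

φ(43) = 43 − 1 = 42 = 2 · 3 · 7.
Test candidates g = 2, 3, … against the prime factors q ∈ {2, 3, 7} of φ(43): g is a generator iff g^(42/q) ≢ 1 for every such q.
g = 2: 2^21 ≡ 42; 2^14 ≡ 1 — hits 1, so not a primitive root.
g = 3: 3^21 ≡ 42; 3^14 ≡ 36; 3^6 ≡ 41 — none is 1, so 3 is a primitive root.
The smallest primitive root modulo 43 is 3.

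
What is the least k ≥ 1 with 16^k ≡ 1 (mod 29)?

7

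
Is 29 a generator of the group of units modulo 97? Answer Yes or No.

Yes

φ(97) = 97 − 1 = 96 = 2^5 · 3.
An element g generates (Z/97Z)^× iff g^(96/q) ≢ 1 (mod 97) for each prime q ∈ {2, 3}.
29^48 ≡ 96 (mod 97)  [q = 2: ≢ 1 ✓]
29^32 ≡ 35 (mod 97)  [q = 3: ≢ 1 ✓]
Every test exponent gives a nontrivial residue, hence 29 generates the full group.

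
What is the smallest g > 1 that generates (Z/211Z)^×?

2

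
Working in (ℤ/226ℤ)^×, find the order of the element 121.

28

Since 121 ∈ (Z/226Z)^×, its order divides φ(226) = φ(2)·φ(113) = 1·112 = 112 = 2^4 · 7.
Divisors of 112: 1, 2, 4, 7, 8, 14, 16, 28, 56, 112.
Compute 121^d (mod 226) for the divisors d until we hit 1:
121^1 ≡ 121
121^2 ≡ 177
121^4 ≡ 141
121^7 ≡ 211
121^8 ≡ 219
121^14 ≡ 225
121^16 ≡ 49
121^28 ≡ 1
Therefore the multiplicative order of 121 modulo 226 is 28.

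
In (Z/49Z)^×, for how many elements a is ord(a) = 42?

12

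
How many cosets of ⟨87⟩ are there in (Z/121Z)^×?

By Lagrange's theorem, ord_121(87) divides φ(121) = φ(11^2) = 11·(11−1) = 110 = 2 · 5 · 11.
Divisors of 110: 1, 2, 5, 10, 11, 22, 55, 110.
Test each divisor d:
87^1 ≡ 87
87^2 ≡ 67
87^5 ≡ 76
87^10 ≡ 89
87^11 ≡ 120
87^22 ≡ 1
The order of 87 is 22, so the subgroup it generates has 22 elements.
[(Z/121Z)^× : ⟨87⟩] = 110/22 = 5.

5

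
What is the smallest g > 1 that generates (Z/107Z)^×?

2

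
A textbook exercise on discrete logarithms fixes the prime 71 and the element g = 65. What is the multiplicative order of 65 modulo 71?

70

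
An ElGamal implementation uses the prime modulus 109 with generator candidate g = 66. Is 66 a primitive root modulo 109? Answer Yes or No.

φ(109) = 109 − 1 = 108 = 2^2 · 3^3.
An element g generates (Z/109Z)^× iff g^(108/q) ≢ 1 (mod 109) for each prime q ∈ {2, 3}.
66^54 ≡ 1 (mod 109)  [q = 2: ≡ 1 ✗]
66^36 ≡ 1 (mod 109)  [q = 3: ≡ 1 ✗]
66^54 ≡ 1 shows ord(66) | 54, strictly less than φ(109); not a primitive root.

No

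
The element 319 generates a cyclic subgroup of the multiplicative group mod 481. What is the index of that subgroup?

36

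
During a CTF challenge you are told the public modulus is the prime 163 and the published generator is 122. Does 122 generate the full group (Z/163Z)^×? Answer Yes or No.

φ(163) = 163 − 1 = 162 = 2 · 3^4.
122 is a primitive root mod 163 iff 122^(φ(163)/q) ≢ 1 for every prime q | φ(163), i.e. q ∈ {2, 3}.
122^81 ≡ 162 (mod 163)  [q = 2: ≢ 1 ✓]
122^54 ≡ 104 (mod 163)  [q = 3: ≢ 1 ✓]
Every test exponent gives a nontrivial residue, hence 122 generates the full group.

Yes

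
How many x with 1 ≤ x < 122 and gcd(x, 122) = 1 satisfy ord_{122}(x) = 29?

0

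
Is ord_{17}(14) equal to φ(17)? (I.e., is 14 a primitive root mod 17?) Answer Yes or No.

Yes

φ(17) = 17 − 1 = 16 = 2^4.
It suffices to check that the order of 14 is not a proper divisor of 16: compute 14^(16/q) for q ∈ {2}.
14^8 ≡ 16 (mod 17)  [q = 2: ≢ 1 ✓]
Every test exponent gives a nontrivial residue, hence 14 generates the full group.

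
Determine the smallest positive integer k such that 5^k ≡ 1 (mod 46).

22

The order of 5 must divide φ(46) = φ(2)·φ(23) = 1·22 = 22 = 2 · 11.
Divisors of 22: 1, 2, 11, 22.
Evaluate successive powers at the divisors of 22:
5^1 ≡ 5
5^2 ≡ 25
5^11 ≡ 45
5^22 ≡ 1
The smallest such exponent is 22, so the order of 5 is 22.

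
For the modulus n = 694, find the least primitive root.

5

φ(694) = φ(2)·φ(347) = 1·346 = 346 = 2 · 173.
g is a primitive root iff g^(346/q) ≢ 1 (mod 694) for each prime q ∈ {2, 173}.
g = 2: gcd(2, 694) = 2 > 1, not a unit — skip.
g = 3: 3^173 ≡ 1 — hits 1, so not a primitive root.
g = 4: gcd(4, 694) = 2 > 1, not a unit — skip.
g = 5: 5^173 ≡ 693; 5^2 ≡ 25 — none is 1, so 5 is a primitive root.
So 5 is the smallest generator of (Z/694Z)^×.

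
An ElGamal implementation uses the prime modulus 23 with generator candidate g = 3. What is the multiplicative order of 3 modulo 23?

11

ord(3) | φ(23) = 23 − 1 = 22 = 2 · 11.
Divisors of 22: 1, 2, 11, 22.
Test each divisor d:
3^1 ≡ 3
3^2 ≡ 9
3^11 ≡ 1
The smallest such exponent is 11, so the order of 3 is 11.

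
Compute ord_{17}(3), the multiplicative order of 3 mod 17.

16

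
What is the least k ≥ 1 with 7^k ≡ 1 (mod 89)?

88

ord(7) | φ(89) = 89 − 1 = 88 = 2^3 · 11.
Divisors of 88: 1, 2, 4, 8, 11, 22, 44, 88.
Test each divisor d:
7^1 ≡ 7
7^2 ≡ 49
7^4 ≡ 87
7^8 ≡ 4
7^11 ≡ 37
7^22 ≡ 34
7^44 ≡ 88
7^88 ≡ 1
Therefore the multiplicative order of 7 modulo 89 is 88.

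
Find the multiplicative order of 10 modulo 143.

6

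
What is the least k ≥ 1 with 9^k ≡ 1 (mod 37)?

The order of 9 must divide φ(37) = 37 − 1 = 36 = 2^2 · 3^2.
Divisors of 36: 1, 2, 3, 4, 6, 9, 12, 18, 36.
Evaluate successive powers at the divisors of 36:
9^1 ≡ 9
9^2 ≡ 7
9^3 ≡ 26
9^4 ≡ 12
9^6 ≡ 10
9^9 ≡ 1
Hence ord(9) = 9.

9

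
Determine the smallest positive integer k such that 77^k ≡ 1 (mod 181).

180

By Lagrange's theorem, ord_181(77) divides φ(181) = 181 − 1 = 180 = 2^2 · 3^2 · 5.
Divisors of 180: 1, 2, 3, 4, 5, 6, 9, 10, 12, 15, 18, 20, 30, 36, 45, 60, 90, 180.
Test each divisor d:
77^1 ≡ 77 (mod 181)
77^2 ≡ 137 (mod 181)
77^3 ≡ 51 (mod 181)
77^4 ≡ 126 (mod 181)
77^5 ≡ 109 (mod 181)
77^6 ≡ 67 (mod 181)
77^9 ≡ 159 (mod 181)
77^10 ≡ 116 (mod 181)
77^12 ≡ 145 (mod 181)
77^15 ≡ 155 (mod 181)
77^18 ≡ 122 (mod 181)
77^20 ≡ 62 (mod 181)
77^30 ≡ 133 (mod 181)
77^36 ≡ 42 (mod 181)
77^45 ≡ 162 (mod 181)
77^60 ≡ 132 (mod 181)
77^90 ≡ 180 (mod 181)
77^180 ≡ 1 (mod 181) ✓
The smallest such exponent is 180, so the order of 77 is 180.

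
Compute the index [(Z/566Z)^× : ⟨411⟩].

3

ord(411) | φ(566) = φ(2)·φ(283) = 1·282 = 282 = 2 · 3 · 47.
Divisors of 282: 1, 2, 3, 6, 47, 94, 141, 282.
Check 411^d mod 566 for each divisor in increasing order:
411^1 ≡ 411 (mod 566)
411^2 ≡ 253 (mod 566)
411^3 ≡ 405 (mod 566)
411^6 ≡ 451 (mod 566)
411^47 ≡ 565 (mod 566)
411^94 ≡ 1 (mod 566) ✓
So ord_566(411) = 94, hence |⟨411⟩| = 94.
Index = |(Z/566Z)^×| / |⟨411⟩| = 282 / 94 = 3.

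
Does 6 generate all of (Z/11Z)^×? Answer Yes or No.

φ(11) = 11 − 1 = 10 = 2 · 5.
6 is a primitive root mod 11 iff 6^(φ(11)/q) ≢ 1 for every prime q | φ(11), i.e. q ∈ {2, 5}.
6^5 ≡ 10 (mod 11)  [q = 2: ≢ 1 ✓]
6^2 ≡ 3 (mod 11)  [q = 5: ≢ 1 ✓]
None equal 1, so ord_11(6) = 10: 6 is a primitive root.

Yes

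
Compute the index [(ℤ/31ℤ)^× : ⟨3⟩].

1

The order of 3 must divide φ(31) = 31 − 1 = 30 = 2 · 3 · 5.
Divisors of 30: 1, 2, 3, 5, 6, 10, 15, 30.
Compute 3^d (mod 31) for the divisors d until we hit 1:
3^1 ≡ 3 (mod 31)
3^2 ≡ 9 (mod 31)
3^3 ≡ 27 (mod 31)
3^5 ≡ 26 (mod 31)
3^6 ≡ 16 (mod 31)
3^10 ≡ 25 (mod 31)
3^15 ≡ 30 (mod 31)
3^30 ≡ 1 (mod 31) ✓
Thus |⟨3⟩| = ord(3) = 30.
The index is φ(31) / ord(3) = 30 / 30 = 1.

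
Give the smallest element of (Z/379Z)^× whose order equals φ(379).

φ(379) = 379 − 1 = 378 = 2 · 3^3 · 7.
g is a primitive root iff g^(378/q) ≢ 1 (mod 379) for each prime q ∈ {2, 3, 7}.
g = 2: 2^189 ≡ 378; 2^126 ≡ 327; 2^54 ≡ 125 — none is 1, so 2 is a primitive root.
So 2 is the smallest generator of (Z/379Z)^×.

2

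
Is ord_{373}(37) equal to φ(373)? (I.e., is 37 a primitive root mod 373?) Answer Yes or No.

No

φ(373) = 373 − 1 = 372 = 2^2 · 3 · 31.
37 is a primitive root mod 373 iff 37^(φ(373)/q) ≢ 1 for every prime q | φ(373), i.e. q ∈ {2, 3, 31}.
37^186 ≡ 1 (mod 373)  [q = 2: ≡ 1 ✗]
37^124 ≡ 88 (mod 373)  [q = 3: ≢ 1 ✓]
37^12 ≡ 154 (mod 373)  [q = 31: ≢ 1 ✓]
The check at q = 2 fails, so 37 generates a proper subgroup.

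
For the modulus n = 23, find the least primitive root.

5

φ(23) = 23 − 1 = 22 = 2 · 11.
Test candidates g = 2, 3, … against the prime factors q ∈ {2, 11} of φ(23): g is a generator iff g^(22/q) ≢ 1 for every such q.
g = 2: 2^11 ≡ 1 — hits 1, so not a primitive root.
g = 3: 3^11 ≡ 1 — hits 1, so not a primitive root.
g = 4: 4^11 ≡ 1 — hits 1, so not a primitive root.
g = 5: 5^11 ≡ 22; 5^2 ≡ 2 — none is 1, so 5 is a primitive root.
The smallest primitive root modulo 23 is 5.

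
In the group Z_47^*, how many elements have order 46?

22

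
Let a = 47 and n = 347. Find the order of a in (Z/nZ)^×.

346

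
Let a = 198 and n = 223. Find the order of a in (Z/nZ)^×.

222

ord(198) | φ(223) = 223 − 1 = 222 = 2 · 3 · 37.
Divisors of 222: 1, 2, 3, 6, 37, 74, 111, 222.
Compute 198^d (mod 223) for the divisors d until we hit 1:
198^1 ≡ 198 (mod 223)
198^2 ≡ 179 (mod 223)
198^3 ≡ 208 (mod 223)
198^6 ≡ 2 (mod 223)
198^37 ≡ 184 (mod 223)
198^74 ≡ 183 (mod 223)
198^111 ≡ 222 (mod 223)
198^222 ≡ 1 (mod 223) ✓
The smallest such exponent is 222, so the order of 198 is 222.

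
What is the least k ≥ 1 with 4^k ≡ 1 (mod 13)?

The order of 4 must divide φ(13) = 13 − 1 = 12 = 2^2 · 3.
Divisors of 12: 1, 2, 3, 4, 6, 12.
Evaluate successive powers at the divisors of 12:
4^1 ≡ 4 (mod 13)
4^2 ≡ 3 (mod 13)
4^3 ≡ 12 (mod 13)
4^4 ≡ 9 (mod 13)
4^6 ≡ 1 (mod 13) ✓
The smallest such exponent is 6, so the order of 4 is 6.

6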